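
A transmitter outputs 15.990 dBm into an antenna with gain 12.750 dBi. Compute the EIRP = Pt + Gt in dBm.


EIRP = Pt + Gt = 15.990 + 12.750 = 28.74 dBm

28.74 dBm


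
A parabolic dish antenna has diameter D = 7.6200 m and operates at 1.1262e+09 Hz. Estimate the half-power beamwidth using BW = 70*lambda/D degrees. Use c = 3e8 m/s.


lambda = c / f = 3.0000e+08 / 1.1262e+09 = 0.2663825 m
BW = 70 * 0.2663825 / 7.6200 = 2.447 deg

2.447 deg


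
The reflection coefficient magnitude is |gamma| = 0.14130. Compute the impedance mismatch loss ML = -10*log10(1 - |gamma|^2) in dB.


ML = -10 * log10(1 - 0.14130^2) = -10 * log10(0.98003431) = 0.08759 dB

0.08759 dB


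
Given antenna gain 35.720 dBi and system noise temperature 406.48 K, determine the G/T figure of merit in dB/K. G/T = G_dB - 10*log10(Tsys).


G/T = 35.720 - 10*log10(406.48) = 35.720 - 26.09039 = 9.630 dB/K

9.630 dB/K


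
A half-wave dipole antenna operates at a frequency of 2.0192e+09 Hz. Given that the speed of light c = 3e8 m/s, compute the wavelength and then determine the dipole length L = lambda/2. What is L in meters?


lambda = c / f = 3.0000e+08 / 2.0192e+09 = 0.1485737 m
L = lambda / 2 = 0.1485737 / 2 = 0.07429 m

0.07429 m


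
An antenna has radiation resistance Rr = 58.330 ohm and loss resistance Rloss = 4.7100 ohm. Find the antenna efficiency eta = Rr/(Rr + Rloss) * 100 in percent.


eta = 58.330 / (58.330 + 4.7100) * 100 = 92.53%

92.53%


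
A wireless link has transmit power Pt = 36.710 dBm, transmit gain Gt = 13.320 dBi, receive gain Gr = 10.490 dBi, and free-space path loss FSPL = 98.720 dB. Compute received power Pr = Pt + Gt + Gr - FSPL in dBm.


Pr = 36.710 + 13.320 + 10.490 - 98.720 = -38.20 dBm

-38.20 dBm


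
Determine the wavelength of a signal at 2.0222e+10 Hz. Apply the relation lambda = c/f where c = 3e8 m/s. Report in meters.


lambda = c / f = 3.0000e+08 / 2.0222e+10 = 0.01484 m

0.01484 m


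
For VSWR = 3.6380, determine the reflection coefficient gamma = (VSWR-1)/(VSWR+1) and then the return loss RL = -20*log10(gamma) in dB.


gamma = (3.6380 - 1) / (3.6380 + 1) = 0.5687796
RL = -20 * log10(0.5687796) = 4.901 dB

4.901 dB


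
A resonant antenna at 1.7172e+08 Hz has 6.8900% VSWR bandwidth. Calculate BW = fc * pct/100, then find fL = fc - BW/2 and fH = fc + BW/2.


BW = 1.7172e+08 * 6.8900/100 = 1.183151e+07 Hz
fL = 1.7172e+08 - 1.183151e+07/2 = 1.658e+08 Hz
fH = 1.7172e+08 + 1.183151e+07/2 = 1.776e+08 Hz

BW=1.183e+07 Hz, fL=1.658e+08 Hz, fH=1.776e+08 Hz


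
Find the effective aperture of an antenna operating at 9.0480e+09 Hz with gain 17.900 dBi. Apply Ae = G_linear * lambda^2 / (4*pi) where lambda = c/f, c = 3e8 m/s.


lambda = c / f = 3.0000e+08 / 9.0480e+09 = 0.03315650 m
G_linear = 10^(17.900/10) = 61.65950
Ae = G_linear * lambda^2 / (4*pi) = 61.65950 * 0.03315650^2 / (4*pi) = 5.394e-03 m^2

5.394e-03 m^2


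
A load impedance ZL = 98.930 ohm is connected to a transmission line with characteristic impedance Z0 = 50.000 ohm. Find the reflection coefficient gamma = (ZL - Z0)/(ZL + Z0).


gamma = (98.930 - 50.000) / (98.930 + 50.000) = 0.3285

0.3285


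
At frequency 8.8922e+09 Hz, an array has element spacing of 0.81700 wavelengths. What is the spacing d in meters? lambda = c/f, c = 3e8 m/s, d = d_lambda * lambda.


lambda = c / f = 3.0000e+08 / 8.8922e+09 = 0.03373743 m
d = 0.81700 * 0.03373743 = 0.02756 m

0.02756 m


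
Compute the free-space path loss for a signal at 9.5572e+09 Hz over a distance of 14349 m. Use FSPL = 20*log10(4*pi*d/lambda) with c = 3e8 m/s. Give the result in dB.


lambda = c / f = 3.0000e+08 / 9.5572e+09 = 0.03138995 m
FSPL = 20 * log10(4*pi*14349/0.03138995) = 135.2 dB

135.2 dB


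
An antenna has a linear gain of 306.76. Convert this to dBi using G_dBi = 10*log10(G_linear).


G_dBi = 10 * log10(306.76) = 24.87 dBi

24.87 dBi


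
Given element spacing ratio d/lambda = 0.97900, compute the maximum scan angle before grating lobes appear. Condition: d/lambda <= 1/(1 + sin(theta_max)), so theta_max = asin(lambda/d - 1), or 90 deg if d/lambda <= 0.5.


lambda/d - 1 = 1/0.97900 - 1 = 0.02145046
theta_max = asin(0.02145046) = 1.229 deg

1.229 deg


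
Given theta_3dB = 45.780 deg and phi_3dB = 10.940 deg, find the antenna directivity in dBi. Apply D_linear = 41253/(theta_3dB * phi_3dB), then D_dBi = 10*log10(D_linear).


D_linear = 41253 / (45.780 * 10.940) = 82.36874
D_dBi = 10 * log10(82.36874) = 19.16 dBi

19.16 dBi


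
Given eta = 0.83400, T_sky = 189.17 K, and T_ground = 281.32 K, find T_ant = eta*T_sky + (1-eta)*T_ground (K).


T_ant = 0.83400 * 189.17 + (1 - 0.83400) * 281.32 = 204.5 K

204.5 K


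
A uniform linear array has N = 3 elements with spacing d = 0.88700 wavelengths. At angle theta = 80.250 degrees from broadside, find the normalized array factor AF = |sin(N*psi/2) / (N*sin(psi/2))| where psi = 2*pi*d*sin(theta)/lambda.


psi = 2*pi*0.88700*sin(80.250 deg) = 5.492687 rad
AF = |sin(3*5.492687/2) / (3*sin(5.492687/2))| = 0.8023

0.8023


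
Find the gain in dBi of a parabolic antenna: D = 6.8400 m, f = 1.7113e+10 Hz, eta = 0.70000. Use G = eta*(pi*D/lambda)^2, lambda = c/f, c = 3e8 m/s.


lambda = c / f = 3.0000e+08 / 1.7113e+10 = 0.01753053 m
G_linear = 0.70000 * (pi * 6.8400 / 0.01753053)^2 = 1.051768e+06
G_dBi = 10 * log10(1.051768e+06) = 60.22 dBi

60.22 dBi


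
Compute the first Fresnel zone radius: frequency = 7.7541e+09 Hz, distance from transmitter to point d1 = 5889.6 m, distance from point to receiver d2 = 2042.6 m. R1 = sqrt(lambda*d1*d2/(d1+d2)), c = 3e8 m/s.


lambda = c / f = 3.0000e+08 / 7.7541e+09 = 0.03868921 m
R1 = sqrt(0.03868921 * 5889.6 * 2042.6 / (5889.6 + 2042.6)) = 7.660 m

7.660 m


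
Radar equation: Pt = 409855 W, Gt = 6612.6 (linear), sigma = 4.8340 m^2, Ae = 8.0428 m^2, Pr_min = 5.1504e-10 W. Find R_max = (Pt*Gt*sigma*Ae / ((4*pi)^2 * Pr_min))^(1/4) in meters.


R^4 = 409855*6612.6*4.8340*8.0428 / ((4*pi)^2 * 5.1504e-10) = 1.295555e+18
R_max = 1.295555e+18^0.25 = 33738 m

33738 m


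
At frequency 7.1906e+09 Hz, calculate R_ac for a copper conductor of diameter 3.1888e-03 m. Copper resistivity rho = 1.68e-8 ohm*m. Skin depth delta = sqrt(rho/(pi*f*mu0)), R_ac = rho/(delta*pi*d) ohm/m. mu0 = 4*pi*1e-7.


delta = sqrt(1.68e-8 / (pi * 7.1906e+09 * 4*pi*1e-7)) = 7.692938e-07 m
R_ac = 1.68e-8 / (7.692938e-07 * pi * 3.1888e-03) = 2.180 ohm/m

2.180 ohm/m


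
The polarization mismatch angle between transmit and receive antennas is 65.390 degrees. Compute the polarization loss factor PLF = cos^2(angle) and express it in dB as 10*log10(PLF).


PLF_linear = cos^2(65.390 deg) = 0.1734218
PLF_dB = 10 * log10(0.1734218) = -7.609 dB

-7.609 dB


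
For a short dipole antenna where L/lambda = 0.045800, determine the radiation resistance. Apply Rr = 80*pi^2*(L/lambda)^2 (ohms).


Rr = 80 * pi^2 * (0.045800)^2 = 80 * 9.869604 * 2.097640e-03 = 1.656 ohm

1.656 ohm


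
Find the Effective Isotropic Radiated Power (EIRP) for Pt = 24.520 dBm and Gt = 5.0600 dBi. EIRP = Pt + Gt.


EIRP = Pt + Gt = 24.520 + 5.0600 = 29.58 dBm

29.58 dBm


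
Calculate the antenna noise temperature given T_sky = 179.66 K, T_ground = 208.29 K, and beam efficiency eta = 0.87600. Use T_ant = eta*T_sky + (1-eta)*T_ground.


T_ant = 0.87600 * 179.66 + (1 - 0.87600) * 208.29 = 183.2 K

183.2 K


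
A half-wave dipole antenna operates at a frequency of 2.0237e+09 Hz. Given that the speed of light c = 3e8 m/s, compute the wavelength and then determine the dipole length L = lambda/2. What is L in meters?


lambda = c / f = 3.0000e+08 / 2.0237e+09 = 0.1482433 m
L = lambda / 2 = 0.1482433 / 2 = 0.07412 m

0.07412 m


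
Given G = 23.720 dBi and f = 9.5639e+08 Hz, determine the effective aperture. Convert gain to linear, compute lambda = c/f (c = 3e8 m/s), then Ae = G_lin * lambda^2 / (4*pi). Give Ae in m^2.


lambda = c / f = 3.0000e+08 / 9.5639e+08 = 0.3136796 m
G_linear = 10^(23.720/10) = 235.5049
Ae = G_linear * lambda^2 / (4*pi) = 235.5049 * 0.3136796^2 / (4*pi) = 1.844 m^2

1.844 m^2


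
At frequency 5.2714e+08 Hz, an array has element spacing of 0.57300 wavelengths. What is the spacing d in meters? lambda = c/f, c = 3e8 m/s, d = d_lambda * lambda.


lambda = c / f = 3.0000e+08 / 5.2714e+08 = 0.5691088 m
d = 0.57300 * 0.5691088 = 0.3261 m

0.3261 m


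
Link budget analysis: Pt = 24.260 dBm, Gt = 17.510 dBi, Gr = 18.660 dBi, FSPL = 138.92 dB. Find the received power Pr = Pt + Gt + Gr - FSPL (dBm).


Pr = 24.260 + 17.510 + 18.660 - 138.92 = -78.49 dBm

-78.49 dBm


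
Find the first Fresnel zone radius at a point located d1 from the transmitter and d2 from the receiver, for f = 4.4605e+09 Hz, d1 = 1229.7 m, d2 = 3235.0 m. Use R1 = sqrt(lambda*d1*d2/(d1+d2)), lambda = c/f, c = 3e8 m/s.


lambda = c / f = 3.0000e+08 / 4.4605e+09 = 0.06725703 m
R1 = sqrt(0.06725703 * 1229.7 * 3235.0 / (1229.7 + 3235.0)) = 7.741 m

7.741 m


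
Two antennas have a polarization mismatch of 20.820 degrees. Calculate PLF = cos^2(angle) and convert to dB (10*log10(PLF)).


PLF_linear = cos^2(20.820 deg) = 0.8736672
PLF_dB = 10 * log10(0.8736672) = -0.5865 dB

-0.5865 dB


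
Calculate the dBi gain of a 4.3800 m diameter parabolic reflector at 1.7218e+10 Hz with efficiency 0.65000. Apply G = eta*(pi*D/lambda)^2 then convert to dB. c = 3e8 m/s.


lambda = c / f = 3.0000e+08 / 1.7218e+10 = 0.01742363 m
G_linear = 0.65000 * (pi * 4.3800 / 0.01742363)^2 = 405400.3
G_dBi = 10 * log10(405400.3) = 56.08 dBi

56.08 dBi


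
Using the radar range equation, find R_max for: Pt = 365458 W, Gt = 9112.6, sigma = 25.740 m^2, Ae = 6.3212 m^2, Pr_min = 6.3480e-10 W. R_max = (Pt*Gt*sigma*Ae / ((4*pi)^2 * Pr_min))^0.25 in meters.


R^4 = 365458*9112.6*25.740*6.3212 / ((4*pi)^2 * 6.3480e-10) = 5.405442e+18
R_max = 5.405442e+18^0.25 = 48218 m

48218 m


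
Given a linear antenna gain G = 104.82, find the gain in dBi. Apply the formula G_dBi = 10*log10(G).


G_dBi = 10 * log10(104.82) = 20.20 dBi

20.20 dBi


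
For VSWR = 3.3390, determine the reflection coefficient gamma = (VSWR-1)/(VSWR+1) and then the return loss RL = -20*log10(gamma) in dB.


gamma = (3.3390 - 1) / (3.3390 + 1) = 0.5390643
RL = -20 * log10(0.5390643) = 5.367 dB

5.367 dB


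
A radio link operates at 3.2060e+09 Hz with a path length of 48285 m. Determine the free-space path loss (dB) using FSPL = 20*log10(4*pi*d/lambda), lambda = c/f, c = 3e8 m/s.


lambda = c / f = 3.0000e+08 / 3.2060e+09 = 0.09357455 m
FSPL = 20 * log10(4*pi*48285/0.09357455) = 136.2 dB

136.2 dB


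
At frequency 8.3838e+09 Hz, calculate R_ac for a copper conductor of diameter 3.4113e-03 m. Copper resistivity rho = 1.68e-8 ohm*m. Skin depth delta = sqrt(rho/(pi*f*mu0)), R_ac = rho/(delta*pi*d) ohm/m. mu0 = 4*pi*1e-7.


delta = sqrt(1.68e-8 / (pi * 8.3838e+09 * 4*pi*1e-7)) = 7.124499e-07 m
R_ac = 1.68e-8 / (7.124499e-07 * pi * 3.4113e-03) = 2.200 ohm/m

2.200 ohm/m


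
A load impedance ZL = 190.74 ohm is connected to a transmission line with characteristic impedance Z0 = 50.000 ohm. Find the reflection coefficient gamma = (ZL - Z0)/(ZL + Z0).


gamma = (190.74 - 50.000) / (190.74 + 50.000) = 0.5846

0.5846


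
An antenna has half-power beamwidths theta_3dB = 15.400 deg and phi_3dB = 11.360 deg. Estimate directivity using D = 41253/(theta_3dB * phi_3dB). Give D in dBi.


D_linear = 41253 / (15.400 * 11.360) = 235.8069
D_dBi = 10 * log10(235.8069) = 23.73 dBi

23.73 dBi


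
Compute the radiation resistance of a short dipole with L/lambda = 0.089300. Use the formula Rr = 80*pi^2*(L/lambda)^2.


Rr = 80 * pi^2 * (0.089300)^2 = 80 * 9.869604 * 7.974490e-03 = 6.296 ohm

6.296 ohm


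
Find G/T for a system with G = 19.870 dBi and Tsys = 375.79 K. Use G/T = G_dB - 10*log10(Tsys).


G/T = 19.870 - 10*log10(375.79) = 19.870 - 25.74945 = -5.879 dB/K

-5.879 dB/K


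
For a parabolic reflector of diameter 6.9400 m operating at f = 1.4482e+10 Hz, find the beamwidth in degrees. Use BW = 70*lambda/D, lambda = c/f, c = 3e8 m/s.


lambda = c / f = 3.0000e+08 / 1.4482e+10 = 0.02071537 m
BW = 70 * 0.02071537 / 6.9400 = 0.2089 deg

0.2089 deg


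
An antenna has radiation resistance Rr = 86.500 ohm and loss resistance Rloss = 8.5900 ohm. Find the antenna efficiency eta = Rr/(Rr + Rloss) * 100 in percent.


eta = 86.500 / (86.500 + 8.5900) * 100 = 90.97%

90.97%


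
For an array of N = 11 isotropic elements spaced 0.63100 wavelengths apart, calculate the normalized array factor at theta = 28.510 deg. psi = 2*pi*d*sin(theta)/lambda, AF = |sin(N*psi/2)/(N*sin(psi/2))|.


psi = 2*pi*0.63100*sin(28.510 deg) = 1.892395 rad
AF = |sin(11*1.892395/2) / (11*sin(1.892395/2))| = 0.09328

0.09328


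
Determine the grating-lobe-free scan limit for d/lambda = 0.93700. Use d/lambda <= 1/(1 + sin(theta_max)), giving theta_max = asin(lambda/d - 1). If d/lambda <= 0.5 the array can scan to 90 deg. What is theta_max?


lambda/d - 1 = 1/0.93700 - 1 = 0.06723586
theta_max = asin(0.06723586) = 3.855 deg

3.855 deg


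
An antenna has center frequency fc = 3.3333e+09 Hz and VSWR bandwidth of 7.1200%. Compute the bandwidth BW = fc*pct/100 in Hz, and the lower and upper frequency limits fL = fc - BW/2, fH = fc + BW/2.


BW = 3.3333e+09 * 7.1200/100 = 2.373310e+08 Hz
fL = 3.3333e+09 - 2.373310e+08/2 = 3.215e+09 Hz
fH = 3.3333e+09 + 2.373310e+08/2 = 3.452e+09 Hz

BW=2.373e+08 Hz, fL=3.215e+09 Hz, fH=3.452e+09 Hz


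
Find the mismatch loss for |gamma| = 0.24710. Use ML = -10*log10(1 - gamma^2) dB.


ML = -10 * log10(1 - 0.24710^2) = -10 * log10(0.93894159) = 0.2736 dB

0.2736 dB


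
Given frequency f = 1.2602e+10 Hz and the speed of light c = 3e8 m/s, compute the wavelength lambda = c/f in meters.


lambda = c / f = 3.0000e+08 / 1.2602e+10 = 0.02381 m

0.02381 m


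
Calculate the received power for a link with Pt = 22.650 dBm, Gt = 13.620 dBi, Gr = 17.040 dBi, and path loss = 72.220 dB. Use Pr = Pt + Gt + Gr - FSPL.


Pr = 22.650 + 13.620 + 17.040 - 72.220 = -18.91 dBm

-18.91 dBm


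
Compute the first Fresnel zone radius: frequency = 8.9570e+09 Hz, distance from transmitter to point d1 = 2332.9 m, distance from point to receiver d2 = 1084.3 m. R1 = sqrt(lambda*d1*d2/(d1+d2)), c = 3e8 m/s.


lambda = c / f = 3.0000e+08 / 8.9570e+09 = 0.03349336 m
R1 = sqrt(0.03349336 * 2332.9 * 1084.3 / (2332.9 + 1084.3)) = 4.979 m

4.979 m


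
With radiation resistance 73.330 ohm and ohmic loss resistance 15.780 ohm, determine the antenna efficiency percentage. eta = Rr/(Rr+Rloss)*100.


eta = 73.330 / (73.330 + 15.780) * 100 = 82.29%

82.29%


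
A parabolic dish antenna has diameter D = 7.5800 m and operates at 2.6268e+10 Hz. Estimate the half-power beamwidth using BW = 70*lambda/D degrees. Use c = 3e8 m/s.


lambda = c / f = 3.0000e+08 / 2.6268e+10 = 0.01142074 m
BW = 70 * 0.01142074 / 7.5800 = 0.1055 deg

0.1055 deg


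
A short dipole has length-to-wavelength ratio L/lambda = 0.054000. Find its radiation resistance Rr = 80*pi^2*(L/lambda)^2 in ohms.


Rr = 80 * pi^2 * (0.054000)^2 = 80 * 9.869604 * 2.916000e-03 = 2.302 ohm

2.302 ohm


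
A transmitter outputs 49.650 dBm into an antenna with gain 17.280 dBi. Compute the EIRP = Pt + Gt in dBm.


EIRP = Pt + Gt = 49.650 + 17.280 = 66.93 dBm

66.93 dBm


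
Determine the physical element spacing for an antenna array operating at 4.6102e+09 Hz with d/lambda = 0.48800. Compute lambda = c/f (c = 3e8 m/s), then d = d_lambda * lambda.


lambda = c / f = 3.0000e+08 / 4.6102e+09 = 0.06507310 m
d = 0.48800 * 0.06507310 = 0.03176 m

0.03176 m


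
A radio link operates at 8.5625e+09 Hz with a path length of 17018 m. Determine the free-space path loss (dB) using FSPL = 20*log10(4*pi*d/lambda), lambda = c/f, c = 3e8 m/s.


lambda = c / f = 3.0000e+08 / 8.5625e+09 = 0.03503650 m
FSPL = 20 * log10(4*pi*17018/0.03503650) = 135.7 dB

135.7 dB


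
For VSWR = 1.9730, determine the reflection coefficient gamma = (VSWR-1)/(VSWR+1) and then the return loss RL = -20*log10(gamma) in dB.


gamma = (1.9730 - 1) / (1.9730 + 1) = 0.3272788
RL = -20 * log10(0.3272788) = 9.702 dB

9.702 dB


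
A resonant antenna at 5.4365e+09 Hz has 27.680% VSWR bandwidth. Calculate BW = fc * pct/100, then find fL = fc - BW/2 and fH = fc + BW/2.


BW = 5.4365e+09 * 27.680/100 = 1.504823e+09 Hz
fL = 5.4365e+09 - 1.504823e+09/2 = 4.684e+09 Hz
fH = 5.4365e+09 + 1.504823e+09/2 = 6.189e+09 Hz

BW=1.505e+09 Hz, fL=4.684e+09 Hz, fH=6.189e+09 Hz


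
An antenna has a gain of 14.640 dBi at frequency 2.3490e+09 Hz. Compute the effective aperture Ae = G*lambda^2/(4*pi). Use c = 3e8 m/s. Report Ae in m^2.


lambda = c / f = 3.0000e+08 / 2.3490e+09 = 0.1277139 m
G_linear = 10^(14.640/10) = 29.10717
Ae = G_linear * lambda^2 / (4*pi) = 29.10717 * 0.1277139^2 / (4*pi) = 0.03778 m^2

0.03778 m^2


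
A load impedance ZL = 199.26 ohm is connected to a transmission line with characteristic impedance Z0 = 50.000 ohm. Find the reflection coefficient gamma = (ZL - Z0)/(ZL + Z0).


gamma = (199.26 - 50.000) / (199.26 + 50.000) = 0.5988

0.5988


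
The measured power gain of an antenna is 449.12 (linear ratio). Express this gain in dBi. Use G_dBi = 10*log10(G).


G_dBi = 10 * log10(449.12) = 26.52 dBi

26.52 dBi


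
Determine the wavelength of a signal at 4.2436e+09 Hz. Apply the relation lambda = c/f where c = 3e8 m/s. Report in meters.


lambda = c / f = 3.0000e+08 / 4.2436e+09 = 0.07069 m

0.07069 m


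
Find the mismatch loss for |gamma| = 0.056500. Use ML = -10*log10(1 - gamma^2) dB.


ML = -10 * log10(1 - 0.056500^2) = -10 * log10(0.99680775) = 0.01389 dB

0.01389 dB


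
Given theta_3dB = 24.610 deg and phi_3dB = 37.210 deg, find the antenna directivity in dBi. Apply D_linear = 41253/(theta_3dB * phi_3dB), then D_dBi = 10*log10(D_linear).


D_linear = 41253 / (24.610 * 37.210) = 45.04891
D_dBi = 10 * log10(45.04891) = 16.54 dBi

16.54 dBi


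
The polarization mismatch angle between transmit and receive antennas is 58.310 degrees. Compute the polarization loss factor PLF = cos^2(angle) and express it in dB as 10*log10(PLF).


PLF_linear = cos^2(58.310 deg) = 0.2759644
PLF_dB = 10 * log10(0.2759644) = -5.591 dB

-5.591 dB


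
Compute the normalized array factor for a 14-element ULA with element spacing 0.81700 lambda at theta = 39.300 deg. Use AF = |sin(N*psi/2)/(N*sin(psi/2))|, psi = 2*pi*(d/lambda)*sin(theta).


psi = 2*pi*0.81700*sin(39.300 deg) = 3.251374 rad
AF = |sin(14*3.251374/2) / (14*sin(3.251374/2))| = 0.04972

0.04972


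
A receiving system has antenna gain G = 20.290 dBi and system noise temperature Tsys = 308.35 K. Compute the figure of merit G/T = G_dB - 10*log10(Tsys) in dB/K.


G/T = 20.290 - 10*log10(308.35) = 20.290 - 24.89044 = -4.600 dB/K

-4.600 dB/K


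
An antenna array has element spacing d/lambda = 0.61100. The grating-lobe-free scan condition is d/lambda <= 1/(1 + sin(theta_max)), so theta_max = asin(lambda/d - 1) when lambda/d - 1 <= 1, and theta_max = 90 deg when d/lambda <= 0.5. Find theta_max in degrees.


lambda/d - 1 = 1/0.61100 - 1 = 0.6366612
theta_max = asin(0.6366612) = 39.54 deg

39.54 deg


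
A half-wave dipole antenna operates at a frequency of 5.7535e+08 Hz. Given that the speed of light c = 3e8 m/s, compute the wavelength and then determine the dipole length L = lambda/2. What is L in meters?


lambda = c / f = 3.0000e+08 / 5.7535e+08 = 0.5214217 m
L = lambda / 2 = 0.5214217 / 2 = 0.2607 m

0.2607 m


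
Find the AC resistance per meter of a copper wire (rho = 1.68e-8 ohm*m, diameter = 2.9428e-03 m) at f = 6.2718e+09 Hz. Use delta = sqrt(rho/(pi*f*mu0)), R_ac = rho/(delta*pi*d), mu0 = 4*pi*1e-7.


delta = sqrt(1.68e-8 / (pi * 6.2718e+09 * 4*pi*1e-7)) = 8.237182e-07 m
R_ac = 1.68e-8 / (8.237182e-07 * pi * 2.9428e-03) = 2.206 ohm/m

2.206 ohm/m


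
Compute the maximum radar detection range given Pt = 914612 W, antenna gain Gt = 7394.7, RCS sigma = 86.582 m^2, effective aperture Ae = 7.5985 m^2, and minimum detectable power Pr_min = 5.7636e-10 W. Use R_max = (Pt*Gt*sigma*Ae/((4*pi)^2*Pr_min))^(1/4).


R^4 = 914612*7394.7*86.582*7.5985 / ((4*pi)^2 * 5.7636e-10) = 4.888767e+19
R_max = 4.888767e+19^0.25 = 83618 m

83618 m


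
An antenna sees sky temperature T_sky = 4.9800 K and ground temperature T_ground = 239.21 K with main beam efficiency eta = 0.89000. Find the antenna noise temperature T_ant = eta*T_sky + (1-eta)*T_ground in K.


T_ant = 0.89000 * 4.9800 + (1 - 0.89000) * 239.21 = 30.75 K

30.75 K


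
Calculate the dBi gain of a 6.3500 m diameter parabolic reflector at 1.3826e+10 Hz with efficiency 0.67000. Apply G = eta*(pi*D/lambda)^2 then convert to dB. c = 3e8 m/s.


lambda = c / f = 3.0000e+08 / 1.3826e+10 = 0.02169825 m
G_linear = 0.67000 * (pi * 6.3500 / 0.02169825)^2 = 566333.9
G_dBi = 10 * log10(566333.9) = 57.53 dBi

57.53 dBi


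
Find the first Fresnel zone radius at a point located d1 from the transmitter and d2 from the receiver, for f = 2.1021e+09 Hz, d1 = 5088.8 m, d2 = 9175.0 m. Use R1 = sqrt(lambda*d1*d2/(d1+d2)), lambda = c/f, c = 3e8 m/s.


lambda = c / f = 3.0000e+08 / 2.1021e+09 = 0.1427144 m
R1 = sqrt(0.1427144 * 5088.8 * 9175.0 / (5088.8 + 9175.0)) = 21.61 m

21.61 m


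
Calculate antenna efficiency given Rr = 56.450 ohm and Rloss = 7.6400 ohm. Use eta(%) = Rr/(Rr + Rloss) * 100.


eta = 56.450 / (56.450 + 7.6400) * 100 = 88.08%

88.08%


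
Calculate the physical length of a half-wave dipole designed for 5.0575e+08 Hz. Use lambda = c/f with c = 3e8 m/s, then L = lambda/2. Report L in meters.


lambda = c / f = 3.0000e+08 / 5.0575e+08 = 0.5931784 m
L = lambda / 2 = 0.5931784 / 2 = 0.2966 m

0.2966 m


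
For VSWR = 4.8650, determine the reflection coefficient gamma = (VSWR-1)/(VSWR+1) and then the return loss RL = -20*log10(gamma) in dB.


gamma = (4.8650 - 1) / (4.8650 + 1) = 0.6589940
RL = -20 * log10(0.6589940) = 3.622 dB

3.622 dB


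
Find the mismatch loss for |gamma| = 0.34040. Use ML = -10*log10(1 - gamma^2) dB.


ML = -10 * log10(1 - 0.34040^2) = -10 * log10(0.88412784) = 0.5348 dB

0.5348 dB


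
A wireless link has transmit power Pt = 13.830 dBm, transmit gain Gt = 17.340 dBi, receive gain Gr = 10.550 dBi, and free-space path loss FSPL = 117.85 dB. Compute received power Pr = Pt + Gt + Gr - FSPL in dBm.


Pr = 13.830 + 17.340 + 10.550 - 117.85 = -76.13 dBm

-76.13 dBm


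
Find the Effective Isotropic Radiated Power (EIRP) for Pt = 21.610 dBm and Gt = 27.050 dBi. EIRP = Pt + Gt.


EIRP = Pt + Gt = 21.610 + 27.050 = 48.66 dBm

48.66 dBm


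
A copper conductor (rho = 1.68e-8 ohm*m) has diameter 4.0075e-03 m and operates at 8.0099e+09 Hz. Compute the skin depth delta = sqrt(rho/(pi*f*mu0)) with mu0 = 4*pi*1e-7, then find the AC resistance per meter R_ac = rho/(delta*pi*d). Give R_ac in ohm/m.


delta = sqrt(1.68e-8 / (pi * 8.0099e+09 * 4*pi*1e-7)) = 7.288887e-07 m
R_ac = 1.68e-8 / (7.288887e-07 * pi * 4.0075e-03) = 1.831 ohm/m

1.831 ohm/m


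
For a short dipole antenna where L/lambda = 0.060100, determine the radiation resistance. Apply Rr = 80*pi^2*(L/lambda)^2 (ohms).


Rr = 80 * pi^2 * (0.060100)^2 = 80 * 9.869604 * 3.612010e-03 = 2.852 ohm

2.852 ohm


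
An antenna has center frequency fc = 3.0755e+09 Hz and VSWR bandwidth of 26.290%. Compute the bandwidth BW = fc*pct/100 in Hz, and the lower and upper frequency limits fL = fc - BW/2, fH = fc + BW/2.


BW = 3.0755e+09 * 26.290/100 = 8.085490e+08 Hz
fL = 3.0755e+09 - 8.085490e+08/2 = 2.671e+09 Hz
fH = 3.0755e+09 + 8.085490e+08/2 = 3.480e+09 Hz

BW=8.085e+08 Hz, fL=2.671e+09 Hz, fH=3.480e+09 Hz


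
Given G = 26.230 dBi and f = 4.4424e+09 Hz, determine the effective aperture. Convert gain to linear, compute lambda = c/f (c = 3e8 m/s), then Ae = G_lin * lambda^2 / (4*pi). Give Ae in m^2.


lambda = c / f = 3.0000e+08 / 4.4424e+09 = 0.06753106 m
G_linear = 10^(26.230/10) = 419.7590
Ae = G_linear * lambda^2 / (4*pi) = 419.7590 * 0.06753106^2 / (4*pi) = 0.1523 m^2

0.1523 m^2


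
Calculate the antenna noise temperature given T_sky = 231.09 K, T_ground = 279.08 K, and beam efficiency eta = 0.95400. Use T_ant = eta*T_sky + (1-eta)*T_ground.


T_ant = 0.95400 * 231.09 + (1 - 0.95400) * 279.08 = 233.3 K

233.3 K


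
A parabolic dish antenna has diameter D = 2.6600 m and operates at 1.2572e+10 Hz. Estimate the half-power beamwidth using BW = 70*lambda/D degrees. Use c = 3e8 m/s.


lambda = c / f = 3.0000e+08 / 1.2572e+10 = 0.02386255 m
BW = 70 * 0.02386255 / 2.6600 = 0.6280 deg

0.6280 deg


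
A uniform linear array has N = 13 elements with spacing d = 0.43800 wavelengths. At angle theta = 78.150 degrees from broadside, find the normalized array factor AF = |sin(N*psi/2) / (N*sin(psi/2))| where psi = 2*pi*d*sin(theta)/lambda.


psi = 2*pi*0.43800*sin(78.150 deg) = 2.693385 rad
AF = |sin(13*2.693385/2) / (13*sin(2.693385/2))| = 0.07685

0.07685


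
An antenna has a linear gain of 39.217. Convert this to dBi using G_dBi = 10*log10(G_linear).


G_dBi = 10 * log10(39.217) = 15.93 dBi

15.93 dBi


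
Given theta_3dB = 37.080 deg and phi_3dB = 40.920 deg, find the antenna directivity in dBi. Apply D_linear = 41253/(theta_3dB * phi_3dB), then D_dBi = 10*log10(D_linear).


D_linear = 41253 / (37.080 * 40.920) = 27.18818
D_dBi = 10 * log10(27.18818) = 14.34 dBi

14.34 dBi


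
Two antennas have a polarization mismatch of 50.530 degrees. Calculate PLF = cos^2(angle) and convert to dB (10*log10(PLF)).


PLF_linear = cos^2(50.530 deg) = 0.4040816
PLF_dB = 10 * log10(0.4040816) = -3.935 dB

-3.935 dB


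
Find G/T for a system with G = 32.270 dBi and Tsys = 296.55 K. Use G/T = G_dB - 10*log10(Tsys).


G/T = 32.270 - 10*log10(296.55) = 32.270 - 24.72098 = 7.549 dB/K

7.549 dB/K


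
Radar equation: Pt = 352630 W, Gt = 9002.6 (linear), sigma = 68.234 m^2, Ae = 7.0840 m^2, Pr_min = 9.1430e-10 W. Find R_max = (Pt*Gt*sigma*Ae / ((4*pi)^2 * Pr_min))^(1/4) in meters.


R^4 = 352630*9002.6*68.234*7.0840 / ((4*pi)^2 * 9.1430e-10) = 1.062816e+19
R_max = 1.062816e+19^0.25 = 57097 m

57097 m


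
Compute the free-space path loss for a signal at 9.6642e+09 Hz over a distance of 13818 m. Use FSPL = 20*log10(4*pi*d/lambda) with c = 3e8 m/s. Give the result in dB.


lambda = c / f = 3.0000e+08 / 9.6642e+09 = 0.03104240 m
FSPL = 20 * log10(4*pi*13818/0.03104240) = 135.0 dB

135.0 dB


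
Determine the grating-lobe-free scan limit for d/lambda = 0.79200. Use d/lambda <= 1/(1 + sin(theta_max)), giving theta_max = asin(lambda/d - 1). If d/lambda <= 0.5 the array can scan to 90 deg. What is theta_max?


lambda/d - 1 = 1/0.79200 - 1 = 0.2626263
theta_max = asin(0.2626263) = 15.23 deg

15.23 deg


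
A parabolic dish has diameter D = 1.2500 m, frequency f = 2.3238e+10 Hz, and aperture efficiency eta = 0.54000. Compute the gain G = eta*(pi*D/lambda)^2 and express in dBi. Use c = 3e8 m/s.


lambda = c / f = 3.0000e+08 / 2.3238e+10 = 0.01290989 m
G_linear = 0.54000 * (pi * 1.2500 / 0.01290989)^2 = 49965.29
G_dBi = 10 * log10(49965.29) = 46.99 dBi

46.99 dBi


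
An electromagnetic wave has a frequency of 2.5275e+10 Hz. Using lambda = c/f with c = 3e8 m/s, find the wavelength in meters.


lambda = c / f = 3.0000e+08 / 2.5275e+10 = 0.01187 m

0.01187 m


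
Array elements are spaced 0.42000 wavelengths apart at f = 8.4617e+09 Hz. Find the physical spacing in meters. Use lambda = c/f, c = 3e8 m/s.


lambda = c / f = 3.0000e+08 / 8.4617e+09 = 0.03545387 m
d = 0.42000 * 0.03545387 = 0.01489 m

0.01489 m


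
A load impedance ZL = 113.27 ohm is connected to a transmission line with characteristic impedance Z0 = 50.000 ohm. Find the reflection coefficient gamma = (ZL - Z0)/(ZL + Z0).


gamma = (113.27 - 50.000) / (113.27 + 50.000) = 0.3875

0.3875


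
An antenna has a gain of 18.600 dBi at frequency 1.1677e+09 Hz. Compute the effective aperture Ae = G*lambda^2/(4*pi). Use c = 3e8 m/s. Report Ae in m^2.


lambda = c / f = 3.0000e+08 / 1.1677e+09 = 0.2569153 m
G_linear = 10^(18.600/10) = 72.44360
Ae = G_linear * lambda^2 / (4*pi) = 72.44360 * 0.2569153^2 / (4*pi) = 0.3805 m^2

0.3805 m^2


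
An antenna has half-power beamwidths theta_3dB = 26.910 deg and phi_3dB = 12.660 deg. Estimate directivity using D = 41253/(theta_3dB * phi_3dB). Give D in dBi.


D_linear = 41253 / (26.910 * 12.660) = 121.0900
D_dBi = 10 * log10(121.0900) = 20.83 dBi

20.83 dBi


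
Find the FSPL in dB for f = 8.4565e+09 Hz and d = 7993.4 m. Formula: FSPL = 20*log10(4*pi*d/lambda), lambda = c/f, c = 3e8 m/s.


lambda = c / f = 3.0000e+08 / 8.4565e+09 = 0.03547567 m
FSPL = 20 * log10(4*pi*7993.4/0.03547567) = 129.0 dB

129.0 dB


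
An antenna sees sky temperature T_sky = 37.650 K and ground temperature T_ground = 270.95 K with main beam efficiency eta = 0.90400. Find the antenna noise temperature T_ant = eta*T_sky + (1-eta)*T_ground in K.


T_ant = 0.90400 * 37.650 + (1 - 0.90400) * 270.95 = 60.05 K

60.05 K


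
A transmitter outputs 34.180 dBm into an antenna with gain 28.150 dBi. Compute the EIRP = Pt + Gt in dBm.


EIRP = Pt + Gt = 34.180 + 28.150 = 62.33 dBm

62.33 dBm


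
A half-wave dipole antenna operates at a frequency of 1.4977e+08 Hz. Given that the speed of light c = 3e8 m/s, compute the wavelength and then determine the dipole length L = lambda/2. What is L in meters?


lambda = c / f = 3.0000e+08 / 1.4977e+08 = 2.003071 m
L = lambda / 2 = 2.003071 / 2 = 1.002 m

1.002 m


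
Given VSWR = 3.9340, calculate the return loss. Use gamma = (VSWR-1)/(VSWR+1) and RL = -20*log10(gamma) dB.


gamma = (3.9340 - 1) / (3.9340 + 1) = 0.5946494
RL = -20 * log10(0.5946494) = 4.515 dB

4.515 dB


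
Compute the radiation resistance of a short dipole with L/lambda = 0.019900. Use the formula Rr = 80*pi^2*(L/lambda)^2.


Rr = 80 * pi^2 * (0.019900)^2 = 80 * 9.869604 * 3.960100e-04 = 0.3127 ohm

0.3127 ohm


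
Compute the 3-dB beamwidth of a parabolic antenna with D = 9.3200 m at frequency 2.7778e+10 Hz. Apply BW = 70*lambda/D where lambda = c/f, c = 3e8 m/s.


lambda = c / f = 3.0000e+08 / 2.7778e+10 = 0.01079991 m
BW = 70 * 0.01079991 / 9.3200 = 0.08112 deg

0.08112 deg


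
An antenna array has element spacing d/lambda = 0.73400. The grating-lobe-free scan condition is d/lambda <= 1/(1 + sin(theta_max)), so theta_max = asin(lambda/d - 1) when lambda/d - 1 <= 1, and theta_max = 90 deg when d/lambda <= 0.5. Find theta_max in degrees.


lambda/d - 1 = 1/0.73400 - 1 = 0.3623978
theta_max = asin(0.3623978) = 21.25 deg

21.25 deg


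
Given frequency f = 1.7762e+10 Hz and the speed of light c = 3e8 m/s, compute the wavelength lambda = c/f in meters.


lambda = c / f = 3.0000e+08 / 1.7762e+10 = 0.01689 m

0.01689 m


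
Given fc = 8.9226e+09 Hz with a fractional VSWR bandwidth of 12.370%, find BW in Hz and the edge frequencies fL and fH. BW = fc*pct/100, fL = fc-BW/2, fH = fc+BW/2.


BW = 8.9226e+09 * 12.370/100 = 1.103726e+09 Hz
fL = 8.9226e+09 - 1.103726e+09/2 = 8.371e+09 Hz
fH = 8.9226e+09 + 1.103726e+09/2 = 9.474e+09 Hz

BW=1.104e+09 Hz, fL=8.371e+09 Hz, fH=9.474e+09 Hz


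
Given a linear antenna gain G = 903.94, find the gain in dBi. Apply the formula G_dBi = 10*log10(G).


G_dBi = 10 * log10(903.94) = 29.56 dBi

29.56 dBi


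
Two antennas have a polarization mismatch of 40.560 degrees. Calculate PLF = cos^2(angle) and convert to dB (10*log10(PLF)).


PLF_linear = cos^2(40.560 deg) = 0.5771828
PLF_dB = 10 * log10(0.5771828) = -2.387 dB

-2.387 dB


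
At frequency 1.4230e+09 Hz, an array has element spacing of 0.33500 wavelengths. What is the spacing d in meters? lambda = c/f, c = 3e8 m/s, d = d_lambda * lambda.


lambda = c / f = 3.0000e+08 / 1.4230e+09 = 0.2108222 m
d = 0.33500 * 0.2108222 = 0.07063 m

0.07063 m


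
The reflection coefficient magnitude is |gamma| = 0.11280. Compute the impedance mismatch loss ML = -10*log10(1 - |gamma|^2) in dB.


ML = -10 * log10(1 - 0.11280^2) = -10 * log10(0.98727616) = 0.05561 dB

0.05561 dB


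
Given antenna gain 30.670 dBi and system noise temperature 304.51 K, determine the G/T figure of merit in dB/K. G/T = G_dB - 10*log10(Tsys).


G/T = 30.670 - 10*log10(304.51) = 30.670 - 24.83602 = 5.834 dB/K

5.834 dB/K


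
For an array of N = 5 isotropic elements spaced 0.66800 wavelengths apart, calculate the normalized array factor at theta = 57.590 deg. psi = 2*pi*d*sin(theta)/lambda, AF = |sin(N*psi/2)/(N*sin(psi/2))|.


psi = 2*pi*0.66800*sin(57.590 deg) = 3.543393 rad
AF = |sin(5*3.543393/2) / (5*sin(3.543393/2))| = 0.1095

0.1095


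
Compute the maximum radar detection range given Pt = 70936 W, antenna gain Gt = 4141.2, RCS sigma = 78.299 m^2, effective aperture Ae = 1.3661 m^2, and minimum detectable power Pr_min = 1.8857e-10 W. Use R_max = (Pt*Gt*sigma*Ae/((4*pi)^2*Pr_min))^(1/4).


R^4 = 70936*4141.2*78.299*1.3661 / ((4*pi)^2 * 1.8857e-10) = 1.055211e+18
R_max = 1.055211e+18^0.25 = 32051 m

32051 m


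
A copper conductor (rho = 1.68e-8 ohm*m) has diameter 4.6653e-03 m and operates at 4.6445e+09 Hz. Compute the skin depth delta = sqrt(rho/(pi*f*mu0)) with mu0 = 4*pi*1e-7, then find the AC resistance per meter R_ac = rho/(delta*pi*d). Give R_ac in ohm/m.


delta = sqrt(1.68e-8 / (pi * 4.6445e+09 * 4*pi*1e-7)) = 9.572057e-07 m
R_ac = 1.68e-8 / (9.572057e-07 * pi * 4.6653e-03) = 1.197 ohm/m

1.197 ohm/m


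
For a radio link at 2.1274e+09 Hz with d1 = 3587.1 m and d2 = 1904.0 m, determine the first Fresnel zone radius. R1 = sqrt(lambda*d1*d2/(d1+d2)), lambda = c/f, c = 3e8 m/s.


lambda = c / f = 3.0000e+08 / 2.1274e+09 = 0.1410172 m
R1 = sqrt(0.1410172 * 3587.1 * 1904.0 / (3587.1 + 1904.0)) = 13.24 m

13.24 m


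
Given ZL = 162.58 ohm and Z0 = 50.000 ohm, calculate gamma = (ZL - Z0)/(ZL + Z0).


gamma = (162.58 - 50.000) / (162.58 + 50.000) = 0.5296

0.5296


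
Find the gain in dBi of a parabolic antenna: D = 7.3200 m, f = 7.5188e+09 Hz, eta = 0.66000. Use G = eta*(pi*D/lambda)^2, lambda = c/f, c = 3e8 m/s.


lambda = c / f = 3.0000e+08 / 7.5188e+09 = 0.03989998 m
G_linear = 0.66000 * (pi * 7.3200 / 0.03989998)^2 = 219240.4
G_dBi = 10 * log10(219240.4) = 53.41 dBi

53.41 dBi


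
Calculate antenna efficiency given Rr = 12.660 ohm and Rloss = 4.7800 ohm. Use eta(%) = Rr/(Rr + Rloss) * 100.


eta = 12.660 / (12.660 + 4.7800) * 100 = 72.59%

72.59%


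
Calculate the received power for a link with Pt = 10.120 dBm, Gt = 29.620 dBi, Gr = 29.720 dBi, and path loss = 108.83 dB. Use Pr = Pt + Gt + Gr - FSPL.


Pr = 10.120 + 29.620 + 29.720 - 108.83 = -39.37 dBm

-39.37 dBm


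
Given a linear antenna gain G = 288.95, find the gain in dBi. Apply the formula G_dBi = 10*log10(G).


G_dBi = 10 * log10(288.95) = 24.61 dBi

24.61 dBi


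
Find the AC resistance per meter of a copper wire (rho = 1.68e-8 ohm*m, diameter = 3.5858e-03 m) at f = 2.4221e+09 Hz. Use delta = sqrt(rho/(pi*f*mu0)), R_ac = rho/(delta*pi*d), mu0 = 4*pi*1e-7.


delta = sqrt(1.68e-8 / (pi * 2.4221e+09 * 4*pi*1e-7)) = 1.325497e-06 m
R_ac = 1.68e-8 / (1.325497e-06 * pi * 3.5858e-03) = 1.125 ohm/m

1.125 ohm/m


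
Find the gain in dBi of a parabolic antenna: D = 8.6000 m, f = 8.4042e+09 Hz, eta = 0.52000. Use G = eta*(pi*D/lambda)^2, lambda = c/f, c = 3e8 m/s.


lambda = c / f = 3.0000e+08 / 8.4042e+09 = 0.03569644 m
G_linear = 0.52000 * (pi * 8.6000 / 0.03569644)^2 = 297886.1
G_dBi = 10 * log10(297886.1) = 54.74 dBi

54.74 dBi


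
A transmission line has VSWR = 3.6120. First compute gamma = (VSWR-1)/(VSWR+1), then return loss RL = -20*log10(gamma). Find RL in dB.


gamma = (3.6120 - 1) / (3.6120 + 1) = 0.5663487
RL = -20 * log10(0.5663487) = 4.938 dB

4.938 dB


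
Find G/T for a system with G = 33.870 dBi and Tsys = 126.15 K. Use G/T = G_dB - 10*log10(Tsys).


G/T = 33.870 - 10*log10(126.15) = 33.870 - 21.00887 = 12.86 dB/K

12.86 dB/K


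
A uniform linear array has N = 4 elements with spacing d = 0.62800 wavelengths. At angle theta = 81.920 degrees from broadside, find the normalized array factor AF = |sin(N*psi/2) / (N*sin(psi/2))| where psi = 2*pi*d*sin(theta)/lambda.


psi = 2*pi*0.62800*sin(81.920 deg) = 3.906669 rad
AF = |sin(4*3.906669/2) / (4*sin(3.906669/2))| = 0.2693

0.2693


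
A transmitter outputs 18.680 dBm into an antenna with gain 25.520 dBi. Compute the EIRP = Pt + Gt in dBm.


EIRP = Pt + Gt = 18.680 + 25.520 = 44.20 dBm

44.20 dBm


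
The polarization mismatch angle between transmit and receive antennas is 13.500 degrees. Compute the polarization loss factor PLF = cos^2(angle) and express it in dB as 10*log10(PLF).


PLF_linear = cos^2(13.500 deg) = 0.9455033
PLF_dB = 10 * log10(0.9455033) = -0.2434 dB

-0.2434 dB


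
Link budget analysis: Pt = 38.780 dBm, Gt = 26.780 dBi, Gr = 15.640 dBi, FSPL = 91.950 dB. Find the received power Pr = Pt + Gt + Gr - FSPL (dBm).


Pr = 38.780 + 26.780 + 15.640 - 91.950 = -10.75 dBm

-10.75 dBm


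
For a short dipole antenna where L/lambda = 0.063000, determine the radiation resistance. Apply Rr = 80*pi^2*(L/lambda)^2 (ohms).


Rr = 80 * pi^2 * (0.063000)^2 = 80 * 9.869604 * 3.969000e-03 = 3.134 ohm

3.134 ohm


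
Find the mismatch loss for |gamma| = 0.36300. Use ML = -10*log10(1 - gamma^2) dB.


ML = -10 * log10(1 - 0.36300^2) = -10 * log10(0.868231) = 0.6136 dB

0.6136 dB


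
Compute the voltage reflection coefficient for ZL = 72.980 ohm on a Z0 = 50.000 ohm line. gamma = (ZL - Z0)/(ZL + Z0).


gamma = (72.980 - 50.000) / (72.980 + 50.000) = 0.1869

0.1869


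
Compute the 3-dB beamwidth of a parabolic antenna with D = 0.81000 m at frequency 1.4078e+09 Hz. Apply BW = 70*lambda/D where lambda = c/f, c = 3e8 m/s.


lambda = c / f = 3.0000e+08 / 1.4078e+09 = 0.2130985 m
BW = 70 * 0.2130985 / 0.81000 = 18.42 deg

18.42 deg


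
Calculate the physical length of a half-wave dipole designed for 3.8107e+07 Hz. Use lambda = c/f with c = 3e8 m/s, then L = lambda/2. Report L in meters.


lambda = c / f = 3.0000e+08 / 3.8107e+07 = 7.872569 m
L = lambda / 2 = 7.872569 / 2 = 3.936 m

3.936 m


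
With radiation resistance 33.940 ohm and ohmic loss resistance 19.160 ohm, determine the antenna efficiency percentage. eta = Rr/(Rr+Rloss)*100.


eta = 33.940 / (33.940 + 19.160) * 100 = 63.92%

63.92%


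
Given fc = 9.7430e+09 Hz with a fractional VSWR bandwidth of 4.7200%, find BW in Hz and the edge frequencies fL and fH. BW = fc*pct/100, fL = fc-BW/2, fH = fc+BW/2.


BW = 9.7430e+09 * 4.7200/100 = 4.598696e+08 Hz
fL = 9.7430e+09 - 4.598696e+08/2 = 9.513e+09 Hz
fH = 9.7430e+09 + 4.598696e+08/2 = 9.973e+09 Hz

BW=4.599e+08 Hz, fL=9.513e+09 Hz, fH=9.973e+09 Hz


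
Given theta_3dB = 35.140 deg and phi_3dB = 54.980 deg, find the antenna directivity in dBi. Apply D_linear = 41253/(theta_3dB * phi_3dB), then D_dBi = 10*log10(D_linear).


D_linear = 41253 / (35.140 * 54.980) = 21.35252
D_dBi = 10 * log10(21.35252) = 13.29 dBi

13.29 dBi


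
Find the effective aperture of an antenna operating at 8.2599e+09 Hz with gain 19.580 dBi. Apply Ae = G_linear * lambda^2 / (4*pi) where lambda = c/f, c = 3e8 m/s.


lambda = c / f = 3.0000e+08 / 8.2599e+09 = 0.03632005 m
G_linear = 10^(19.580/10) = 90.78205
Ae = G_linear * lambda^2 / (4*pi) = 90.78205 * 0.03632005^2 / (4*pi) = 9.530e-03 m^2

9.530e-03 m^2


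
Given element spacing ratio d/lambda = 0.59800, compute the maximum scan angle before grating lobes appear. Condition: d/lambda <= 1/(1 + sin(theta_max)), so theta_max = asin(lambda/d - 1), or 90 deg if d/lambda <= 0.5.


lambda/d - 1 = 1/0.59800 - 1 = 0.6722408
theta_max = asin(0.6722408) = 42.24 deg

42.24 deg


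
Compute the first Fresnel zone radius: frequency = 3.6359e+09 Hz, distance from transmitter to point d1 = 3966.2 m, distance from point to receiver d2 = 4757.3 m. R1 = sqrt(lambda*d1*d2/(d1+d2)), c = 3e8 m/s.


lambda = c / f = 3.0000e+08 / 3.6359e+09 = 0.08251052 m
R1 = sqrt(0.08251052 * 3966.2 * 4757.3 / (3966.2 + 4757.3)) = 13.36 m

13.36 m
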